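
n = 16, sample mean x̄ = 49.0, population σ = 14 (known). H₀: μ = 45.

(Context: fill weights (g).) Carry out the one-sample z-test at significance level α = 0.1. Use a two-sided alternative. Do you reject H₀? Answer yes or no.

reject H₀: no

SE = σ/√n = 14/√16 = 3.5000
z = (x̄−μ₀)/SE = (49.0−45)/3.5000 = 1.1429
p-value (two-sided) = 0.25310
At α=0.1: p ≥ α → fail to reject H₀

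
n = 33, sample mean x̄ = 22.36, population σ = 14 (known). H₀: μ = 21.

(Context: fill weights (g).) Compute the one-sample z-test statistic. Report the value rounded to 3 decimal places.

test statistic = 0.558

SE = σ/√n = 14/√33 = 2.4371
z = (x̄−μ₀)/SE = (22.36−21)/2.4371 = 0.5580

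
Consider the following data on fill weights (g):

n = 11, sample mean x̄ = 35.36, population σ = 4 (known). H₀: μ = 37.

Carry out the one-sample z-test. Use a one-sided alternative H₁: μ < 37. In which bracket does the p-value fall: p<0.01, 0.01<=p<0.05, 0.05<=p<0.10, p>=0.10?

p-value bracket: 0.05<=p<0.10

SE = σ/√n = 4/√11 = 1.2060
z = (x̄−μ₀)/SE = (35.36−37)/1.2060 = -1.3598
p-value (one-sided, H₁ less) = 0.08694
→ bracket: 0.05<=p<0.10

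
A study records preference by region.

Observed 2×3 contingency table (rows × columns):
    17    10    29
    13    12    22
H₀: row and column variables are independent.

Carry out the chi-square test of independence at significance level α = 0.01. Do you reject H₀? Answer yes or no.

reject H₀: no

Row totals [56, 47], col totals [30, 22, 51], n=103
χ² = (17−16.31)²/16.31 + (10−11.96)²/11.96 + (29−27.73)²/27.73 + (13−13.69)²/13.69 + (12−10.04)²/10.04 + (22−23.27)²/23.27 = 0.8964
df = 2
p-value (upper-tail) = 0.63879
At α=0.01: p ≥ α → fail to reject H₀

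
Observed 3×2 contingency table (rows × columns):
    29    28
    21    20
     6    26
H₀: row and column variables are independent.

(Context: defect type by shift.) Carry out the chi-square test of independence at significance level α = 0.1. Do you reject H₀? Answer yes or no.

Row totals [57, 41, 32], col totals [56, 74], n=130
χ² = (29−24.55)²/24.55 + (28−32.45)²/32.45 + (21−17.66)²/17.66 + (20−23.34)²/23.34 + (6−13.78)²/13.78 + (26−18.22)²/18.22 = 10.2461
df = 2
p-value (upper-tail) = 0.00596
At α=0.1: p < α → reject H₀

reject H₀: yes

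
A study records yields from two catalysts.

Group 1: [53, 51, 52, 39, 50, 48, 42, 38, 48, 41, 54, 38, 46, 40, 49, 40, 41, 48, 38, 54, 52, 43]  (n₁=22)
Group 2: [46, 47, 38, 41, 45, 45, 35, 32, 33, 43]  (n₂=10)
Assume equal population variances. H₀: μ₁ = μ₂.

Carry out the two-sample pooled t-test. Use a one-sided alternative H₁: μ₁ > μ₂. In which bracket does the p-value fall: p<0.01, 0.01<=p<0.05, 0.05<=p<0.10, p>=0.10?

x̄₁=45.682, s₁=5.760, n₁=22
x̄₂=40.500, s₂=5.622, n₂=10
s_p² = [21·5.760² + 9·5.622²]/30 = 32.7091
SE = √(s_p²·(1/22+1/10)) = 2.1812
t = (45.682−40.500)/2.1812 = 2.3757
df = 30
p-value (one-sided, H₁ greater) = 0.01205
→ bracket: 0.01<=p<0.05

p-value bracket: 0.01<=p<0.05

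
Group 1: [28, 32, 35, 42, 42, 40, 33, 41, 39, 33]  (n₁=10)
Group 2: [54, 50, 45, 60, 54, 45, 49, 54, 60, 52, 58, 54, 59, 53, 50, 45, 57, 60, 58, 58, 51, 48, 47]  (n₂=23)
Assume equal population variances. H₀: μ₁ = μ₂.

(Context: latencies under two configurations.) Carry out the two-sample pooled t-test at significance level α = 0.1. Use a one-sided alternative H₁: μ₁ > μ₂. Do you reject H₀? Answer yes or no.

x̄₁=36.500, s₁=4.927, n₁=10
x̄₂=53.087, s₂=5.089, n₂=23
s_p² = [9·4.927² + 22·5.089²]/31 = 25.4299
SE = √(s_p²·(1/10+1/23)) = 1.9101
t = (36.500−53.087)/1.9101 = -8.6836
df = 31
p-value (one-sided, H₁ greater) = 1.00000
At α=0.1: p ≥ α → fail to reject H₀

reject H₀: no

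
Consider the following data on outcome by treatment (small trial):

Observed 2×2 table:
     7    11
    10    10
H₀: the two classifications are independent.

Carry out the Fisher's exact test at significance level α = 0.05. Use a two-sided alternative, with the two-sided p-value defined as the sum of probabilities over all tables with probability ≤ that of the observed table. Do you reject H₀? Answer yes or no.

Margins: r₁=18, r₂=20, c₁=17, c₂=21, n=38
p_obs = C(18,7)·C(20,10)/C(38,17); sum pmf over tables with pmf ≤ p_obs
p-value (two-sided) = 0.53184
At α=0.05: p ≥ α → fail to reject H₀

reject H₀: no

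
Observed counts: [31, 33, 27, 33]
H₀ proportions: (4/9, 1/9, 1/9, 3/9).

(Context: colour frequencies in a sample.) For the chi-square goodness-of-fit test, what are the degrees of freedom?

degrees of freedom = 3

df = k − 1 = 4 − 1 = 3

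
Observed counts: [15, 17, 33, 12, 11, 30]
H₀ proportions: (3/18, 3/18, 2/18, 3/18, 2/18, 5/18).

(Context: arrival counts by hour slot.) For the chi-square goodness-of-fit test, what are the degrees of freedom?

df = k − 1 = 6 − 1 = 5

degrees of freedom = 5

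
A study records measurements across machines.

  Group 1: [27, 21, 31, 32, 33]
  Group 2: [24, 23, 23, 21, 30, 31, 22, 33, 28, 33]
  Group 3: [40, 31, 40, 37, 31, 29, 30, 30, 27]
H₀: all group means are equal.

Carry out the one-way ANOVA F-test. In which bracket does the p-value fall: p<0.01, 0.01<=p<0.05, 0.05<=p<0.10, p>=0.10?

p-value bracket: 0.01<=p<0.05

Group means [28.80, 26.80, 32.78], grand mean 29.458
SSB = Σnᵢ(x̄ᵢ−x̄)² = 172.003; SSW = ΣΣ(x−x̄ᵢ)² = 487.956
MSB = 172.003/2 = 86.0014; MSW = 487.956/21 = 23.2360
F = MSB/MSW = 3.7012
df = (2, 21)
p-value (upper-tail) = 0.04198
→ bracket: 0.01<=p<0.05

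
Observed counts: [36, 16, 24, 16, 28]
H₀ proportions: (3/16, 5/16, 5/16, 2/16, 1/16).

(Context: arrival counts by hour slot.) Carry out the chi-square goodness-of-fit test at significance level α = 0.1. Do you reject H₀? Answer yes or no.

reject H₀: yes

n = 120; E_i = n·p_i = [22.50, 37.50, 37.50, 15.00, 7.50]
χ² = (36−22.50)²/22.50 + (16−37.50)²/37.50 + (24−37.50)²/37.50 + (16−15.00)²/15.00 + (28−7.50)²/7.50 = 81.3867
df = 4
p-value (upper-tail) = 0.00000
At α=0.1: p < α → reject H₀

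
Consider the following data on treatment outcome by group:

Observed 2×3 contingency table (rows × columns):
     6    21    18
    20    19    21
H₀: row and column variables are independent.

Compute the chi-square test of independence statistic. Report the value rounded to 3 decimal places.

test statistic = 5.846

Row totals [45, 60], col totals [26, 40, 39], n=105
χ² = (6−11.14)²/11.14 + (21−17.14)²/17.14 + (18−16.71)²/16.71 + (20−14.86)²/14.86 + (19−22.86)²/22.86 + (21−22.29)²/22.29 = 5.8457
df = 2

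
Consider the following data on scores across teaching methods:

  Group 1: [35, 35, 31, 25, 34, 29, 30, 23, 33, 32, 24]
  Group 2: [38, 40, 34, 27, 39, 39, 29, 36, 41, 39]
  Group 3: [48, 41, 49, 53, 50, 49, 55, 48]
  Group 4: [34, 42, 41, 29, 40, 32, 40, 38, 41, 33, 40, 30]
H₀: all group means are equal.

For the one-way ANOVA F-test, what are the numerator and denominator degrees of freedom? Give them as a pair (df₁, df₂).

k = 4 groups, N = 41 total
df = (k−1, N−k) = (4−1, 41−4) = (3, 37)

degrees of freedom = [3, 37]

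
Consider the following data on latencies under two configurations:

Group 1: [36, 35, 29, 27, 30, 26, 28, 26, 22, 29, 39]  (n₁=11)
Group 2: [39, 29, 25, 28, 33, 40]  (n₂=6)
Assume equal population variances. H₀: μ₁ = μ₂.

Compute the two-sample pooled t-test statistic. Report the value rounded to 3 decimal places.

test statistic = -0.949

x̄₁=29.727, s₁=5.022, n₁=11
x̄₂=32.333, s₂=6.121, n₂=6
s_p² = [10·5.022² + 5·6.121²]/15 = 29.3010
SE = √(s_p²·(1/11+1/6)) = 2.7472
t = (29.727−32.333)/2.7472 = -0.9486
df = 15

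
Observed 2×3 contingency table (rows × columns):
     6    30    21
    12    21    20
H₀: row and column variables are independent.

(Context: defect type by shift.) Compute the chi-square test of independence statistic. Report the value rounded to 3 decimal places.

test statistic = 3.472

Row totals [57, 53], col totals [18, 51, 41], n=110
χ² = (6−9.33)²/9.33 + (30−26.43)²/26.43 + (21−21.25)²/21.25 + (12−8.67)²/8.67 + (21−24.57)²/24.57 + (20−19.75)²/19.75 = 3.4718
df = 2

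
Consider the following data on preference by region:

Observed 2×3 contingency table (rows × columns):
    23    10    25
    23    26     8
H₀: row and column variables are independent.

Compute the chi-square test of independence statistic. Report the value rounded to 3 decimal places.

Row totals [58, 57], col totals [46, 36, 33], n=115
χ² = (23−23.20)²/23.20 + (10−18.16)²/18.16 + (25−16.64)²/16.64 + (23−22.80)²/22.80 + (26−17.84)²/17.84 + (8−16.36)²/16.36 = 15.8612
df = 2

test statistic = 15.861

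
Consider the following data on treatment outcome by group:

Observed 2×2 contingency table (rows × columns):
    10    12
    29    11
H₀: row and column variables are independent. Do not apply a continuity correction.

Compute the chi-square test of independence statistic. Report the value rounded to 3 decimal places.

test statistic = 4.449

Row totals [22, 40], col totals [39, 23], n=62
χ² = (10−13.84)²/13.84 + (12−8.16)²/8.16 + (29−25.16)²/25.16 + (11−14.84)²/14.84 = 4.4491
df = 1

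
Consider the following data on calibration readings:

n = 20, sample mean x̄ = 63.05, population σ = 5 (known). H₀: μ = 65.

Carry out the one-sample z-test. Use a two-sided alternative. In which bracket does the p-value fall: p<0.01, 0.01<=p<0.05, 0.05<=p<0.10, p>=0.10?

SE = σ/√n = 5/√20 = 1.1180
z = (x̄−μ₀)/SE = (63.05−65)/1.1180 = -1.7441
p-value (two-sided) = 0.08114
→ bracket: 0.05<=p<0.10

p-value bracket: 0.05<=p<0.10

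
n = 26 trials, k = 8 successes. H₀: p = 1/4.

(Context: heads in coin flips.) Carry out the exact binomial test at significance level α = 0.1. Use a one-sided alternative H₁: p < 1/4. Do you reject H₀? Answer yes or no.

Exact binomial: n=26, k=8, p₀=1/4=0.2500
P(X≤8) from Σ C(n,i)·p₀^i·(1−p₀)^(n−i)
p-value (one-sided, H₁ less) = 0.81955
At α=0.1: p ≥ α → fail to reject H₀

reject H₀: no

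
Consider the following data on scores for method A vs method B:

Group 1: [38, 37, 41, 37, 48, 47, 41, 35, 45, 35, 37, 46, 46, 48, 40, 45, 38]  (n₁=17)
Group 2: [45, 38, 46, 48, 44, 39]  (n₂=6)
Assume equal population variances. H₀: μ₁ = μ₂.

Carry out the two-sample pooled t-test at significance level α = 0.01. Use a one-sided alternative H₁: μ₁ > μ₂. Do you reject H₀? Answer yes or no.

reject H₀: no

x̄₁=41.412, s₁=4.691, n₁=17
x̄₂=43.333, s₂=3.983, n₂=6
s_p² = [16·4.691² + 5·3.983²]/21 = 20.5453
SE = √(s_p²·(1/17+1/6)) = 2.1524
t = (41.412−43.333)/2.1524 = -0.8928
df = 21
p-value (one-sided, H₁ greater) = 0.80895
At α=0.01: p ≥ α → fail to reject H₀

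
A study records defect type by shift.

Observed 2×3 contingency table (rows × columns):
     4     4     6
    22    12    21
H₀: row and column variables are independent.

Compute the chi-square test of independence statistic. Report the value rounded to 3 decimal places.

Row totals [14, 55], col totals [26, 16, 27], n=69
χ² = (4−5.28)²/5.28 + (4−3.25)²/3.25 + (6−5.48)²/5.48 + (22−20.72)²/20.72 + (12−12.75)²/12.75 + (21−21.52)²/21.52 = 0.6686
df = 2

test statistic = 0.669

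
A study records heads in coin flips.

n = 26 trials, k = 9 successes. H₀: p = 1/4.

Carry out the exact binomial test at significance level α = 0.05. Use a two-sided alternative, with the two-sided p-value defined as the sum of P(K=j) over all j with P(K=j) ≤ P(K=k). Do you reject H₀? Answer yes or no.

reject H₀: no

Exact binomial: n=26, k=9, p₀=1/4=0.2500
P(X=j) = C(n,j)·p₀^j·(1−p₀)^(n−j); p = Σ P(X=j) over j with P(X=j) ≤ P(X=9)
p-value (two-sided) = 0.26064
At α=0.05: p ≥ α → fail to reject H₀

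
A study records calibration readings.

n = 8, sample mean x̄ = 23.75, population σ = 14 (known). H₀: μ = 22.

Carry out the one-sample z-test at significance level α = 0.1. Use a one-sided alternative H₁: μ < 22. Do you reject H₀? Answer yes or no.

SE = σ/√n = 14/√8 = 4.9497
z = (x̄−μ₀)/SE = (23.75−22)/4.9497 = 0.3536
p-value (one-sided, H₁ less) = 0.63816
At α=0.1: p ≥ α → fail to reject H₀

reject H₀: no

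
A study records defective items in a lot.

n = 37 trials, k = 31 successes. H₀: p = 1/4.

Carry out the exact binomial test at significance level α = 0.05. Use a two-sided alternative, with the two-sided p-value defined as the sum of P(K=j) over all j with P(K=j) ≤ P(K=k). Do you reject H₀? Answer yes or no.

reject H₀: yes

Exact binomial: n=37, k=31, p₀=1/4=0.2500
P(X=j) = C(n,j)·p₀^j·(1−p₀)^(n−j); p = Σ P(X=j) over j with P(X=j) ≤ P(X=31)
p-value (two-sided) = 0.00000
At α=0.05: p < α → reject H₀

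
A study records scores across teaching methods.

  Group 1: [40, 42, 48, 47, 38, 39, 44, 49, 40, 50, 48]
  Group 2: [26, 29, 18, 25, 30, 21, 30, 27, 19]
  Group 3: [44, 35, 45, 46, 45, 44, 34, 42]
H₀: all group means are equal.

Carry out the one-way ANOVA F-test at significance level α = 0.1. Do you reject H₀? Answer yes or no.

reject H₀: yes

Group means [44.09, 25.00, 41.88], grand mean 37.321
SSB = Σnᵢ(x̄ᵢ−x̄)² = 2036.323; SSW = ΣΣ(x−x̄ᵢ)² = 525.784
MSB = 2036.323/2 = 1018.1615; MSW = 525.784/25 = 21.0314
F = MSB/MSW = 48.4116
df = (2, 25)
p-value (upper-tail) = 0.00000
At α=0.1: p < α → reject H₀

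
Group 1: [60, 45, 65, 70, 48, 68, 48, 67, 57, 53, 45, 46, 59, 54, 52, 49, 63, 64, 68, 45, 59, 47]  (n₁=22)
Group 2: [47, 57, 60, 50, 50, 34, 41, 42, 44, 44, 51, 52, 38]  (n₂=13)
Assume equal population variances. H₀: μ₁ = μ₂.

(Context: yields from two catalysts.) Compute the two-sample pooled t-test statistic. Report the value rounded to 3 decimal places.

test statistic = 3.149

x̄₁=56.000, s₁=8.685, n₁=22
x̄₂=46.923, s₂=7.399, n₂=13
s_p² = [21·8.685² + 12·7.399²]/33 = 67.9068
SE = √(s_p²·(1/22+1/13)) = 2.8828
t = (56.000−46.923)/2.8828 = 3.1487
df = 33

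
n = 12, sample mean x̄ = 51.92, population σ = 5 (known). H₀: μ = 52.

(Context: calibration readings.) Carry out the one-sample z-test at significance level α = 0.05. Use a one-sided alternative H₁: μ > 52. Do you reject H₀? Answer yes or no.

reject H₀: no

SE = σ/√n = 5/√12 = 1.4434
z = (x̄−μ₀)/SE = (51.92−52)/1.4434 = -0.0554
p-value (one-sided, H₁ greater) = 0.52210
At α=0.05: p ≥ α → fail to reject H₀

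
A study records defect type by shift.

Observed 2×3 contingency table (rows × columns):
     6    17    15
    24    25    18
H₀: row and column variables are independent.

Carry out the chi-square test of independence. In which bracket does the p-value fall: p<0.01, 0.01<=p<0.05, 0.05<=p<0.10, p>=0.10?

Row totals [38, 67], col totals [30, 42, 33], n=105
χ² = (6−10.86)²/10.86 + (17−15.20)²/15.20 + (15−11.94)²/11.94 + (24−19.14)²/19.14 + (25−26.80)²/26.80 + (18−21.06)²/21.06 = 4.9658
df = 2
p-value (upper-tail) = 0.08350
→ bracket: 0.05<=p<0.10

p-value bracket: 0.05<=p<0.10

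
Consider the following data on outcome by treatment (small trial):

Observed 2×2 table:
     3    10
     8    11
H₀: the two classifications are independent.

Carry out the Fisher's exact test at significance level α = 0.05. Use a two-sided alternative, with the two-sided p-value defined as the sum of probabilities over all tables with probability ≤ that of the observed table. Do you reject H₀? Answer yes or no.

Margins: r₁=13, r₂=19, c₁=11, c₂=21, n=32
p_obs = C(13,3)·C(19,8)/C(32,11); sum pmf over tables with pmf ≤ p_obs
p-value (two-sided) = 0.45013
At α=0.05: p ≥ α → fail to reject H₀

reject H₀: no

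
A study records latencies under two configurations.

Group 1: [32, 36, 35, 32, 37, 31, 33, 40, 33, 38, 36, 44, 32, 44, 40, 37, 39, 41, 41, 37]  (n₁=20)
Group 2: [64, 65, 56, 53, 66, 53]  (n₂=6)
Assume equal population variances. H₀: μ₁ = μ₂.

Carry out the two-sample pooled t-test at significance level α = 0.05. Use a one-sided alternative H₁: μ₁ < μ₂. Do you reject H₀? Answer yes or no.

x̄₁=36.900, s₁=3.986, n₁=20
x̄₂=59.500, s₂=6.156, n₂=6
s_p² = [19·3.986² + 5·6.156²]/24 = 20.4708
SE = √(s_p²·(1/20+1/6)) = 2.1060
t = (36.900−59.500)/2.1060 = -10.7311
df = 24
p-value (one-sided, H₁ less) = 0.00000
At α=0.05: p < α → reject H₀

reject H₀: yes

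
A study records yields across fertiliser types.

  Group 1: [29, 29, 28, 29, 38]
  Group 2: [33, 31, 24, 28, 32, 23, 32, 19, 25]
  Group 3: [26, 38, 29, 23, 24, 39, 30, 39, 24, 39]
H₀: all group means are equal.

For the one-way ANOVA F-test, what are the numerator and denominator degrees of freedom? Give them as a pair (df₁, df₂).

degrees of freedom = [2, 21]

k = 3 groups, N = 24 total
df = (k−1, N−k) = (3−1, 24−3) = (2, 21)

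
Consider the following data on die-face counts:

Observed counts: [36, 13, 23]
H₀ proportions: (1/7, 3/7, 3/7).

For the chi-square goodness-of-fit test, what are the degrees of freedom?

degrees of freedom = 2

df = k − 1 = 3 − 1 = 2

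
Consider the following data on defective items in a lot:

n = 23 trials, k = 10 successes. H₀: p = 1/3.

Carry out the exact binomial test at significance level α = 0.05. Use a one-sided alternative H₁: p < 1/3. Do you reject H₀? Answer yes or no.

Exact binomial: n=23, k=10, p₀=1/3=0.3333
P(X≤10) from Σ C(n,i)·p₀^i·(1−p₀)^(n−i)
p-value (one-sided, H₁ less) = 0.89312
At α=0.05: p ≥ α → fail to reject H₀

reject H₀: no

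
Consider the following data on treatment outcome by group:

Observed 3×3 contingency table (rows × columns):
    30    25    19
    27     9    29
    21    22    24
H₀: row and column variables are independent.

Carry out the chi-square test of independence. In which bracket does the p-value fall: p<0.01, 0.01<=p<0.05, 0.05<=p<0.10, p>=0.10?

p-value bracket: 0.01<=p<0.05

Row totals [74, 65, 67], col totals [78, 56, 72], n=206
χ² = (30−28.02)²/28.02 + (25−20.12)²/20.12 + (19−25.86)²/25.86 + (27−24.61)²/24.61 + (9−17.67)²/17.67 + (29−22.72)²/22.72 + (21−25.37)²/25.37 + (22−18.21)²/18.21 + (24−23.42)²/23.42 = 10.9238
df = 4
p-value (upper-tail) = 0.02743
→ bracket: 0.01<=p<0.05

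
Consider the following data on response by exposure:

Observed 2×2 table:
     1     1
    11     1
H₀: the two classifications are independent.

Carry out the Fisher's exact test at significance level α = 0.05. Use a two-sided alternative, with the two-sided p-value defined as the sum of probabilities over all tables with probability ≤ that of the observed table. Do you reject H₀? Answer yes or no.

Margins: r₁=2, r₂=12, c₁=12, c₂=2, n=14
p_obs = C(2,1)·C(12,11)/C(14,12); sum pmf over tables with pmf ≤ p_obs
p-value (two-sided) = 0.27473
At α=0.05: p ≥ α → fail to reject H₀

reject H₀: no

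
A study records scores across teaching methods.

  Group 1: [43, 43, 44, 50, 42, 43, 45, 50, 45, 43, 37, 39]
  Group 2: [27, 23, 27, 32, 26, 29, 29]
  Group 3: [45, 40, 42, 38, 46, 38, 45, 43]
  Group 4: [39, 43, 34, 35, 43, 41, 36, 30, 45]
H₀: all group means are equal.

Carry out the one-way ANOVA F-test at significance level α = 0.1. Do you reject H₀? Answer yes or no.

reject H₀: yes

Group means [43.67, 27.57, 42.12, 38.44], grand mean 38.889
SSB = Σnᵢ(x̄ᵢ−x̄)² = 1256.077; SSW = ΣΣ(x−x̄ᵢ)² = 473.478
MSB = 1256.077/3 = 418.6925; MSW = 473.478/32 = 14.7962
F = MSB/MSW = 28.2973
df = (3, 32)
p-value (upper-tail) = 0.00000
At α=0.1: p < α → reject H₀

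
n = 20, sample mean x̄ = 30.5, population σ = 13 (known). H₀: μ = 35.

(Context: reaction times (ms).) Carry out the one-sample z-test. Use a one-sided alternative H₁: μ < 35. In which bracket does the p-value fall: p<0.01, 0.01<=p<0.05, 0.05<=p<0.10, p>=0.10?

p-value bracket: 0.05<=p<0.10

SE = σ/√n = 13/√20 = 2.9069
z = (x̄−μ₀)/SE = (30.5−35)/2.9069 = -1.5480
p-value (one-sided, H₁ less) = 0.06081
→ bracket: 0.05<=p<0.10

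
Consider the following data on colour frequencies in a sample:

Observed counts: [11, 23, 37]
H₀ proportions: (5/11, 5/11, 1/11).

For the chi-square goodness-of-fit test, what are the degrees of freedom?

degrees of freedom = 2

df = k − 1 = 3 − 1 = 2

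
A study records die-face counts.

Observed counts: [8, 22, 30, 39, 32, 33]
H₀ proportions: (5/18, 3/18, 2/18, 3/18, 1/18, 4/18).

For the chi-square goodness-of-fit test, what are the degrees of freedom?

degrees of freedom = 5

df = k − 1 = 6 − 1 = 5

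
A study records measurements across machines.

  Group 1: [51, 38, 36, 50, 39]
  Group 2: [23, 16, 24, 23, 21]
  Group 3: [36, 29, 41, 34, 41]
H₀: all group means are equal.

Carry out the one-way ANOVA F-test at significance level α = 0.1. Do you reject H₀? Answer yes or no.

Group means [42.80, 21.40, 36.20], grand mean 33.467
SSB = Σnᵢ(x̄ᵢ−x̄)² = 1200.933; SSW = ΣΣ(x−x̄ᵢ)² = 346.800
MSB = 1200.933/2 = 600.4667; MSW = 346.800/12 = 28.9000
F = MSB/MSW = 20.7774
df = (2, 12)
p-value (upper-tail) = 0.00013
At α=0.1: p < α → reject H₀

reject H₀: yes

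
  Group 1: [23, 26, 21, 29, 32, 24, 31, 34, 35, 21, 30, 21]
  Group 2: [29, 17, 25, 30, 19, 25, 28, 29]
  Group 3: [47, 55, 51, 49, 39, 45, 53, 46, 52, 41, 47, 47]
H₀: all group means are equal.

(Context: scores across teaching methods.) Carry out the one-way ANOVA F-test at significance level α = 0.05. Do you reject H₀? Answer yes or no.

Group means [27.25, 25.25, 47.67], grand mean 34.406
SSB = Σnᵢ(x̄ᵢ−x̄)² = 3395.302; SSW = ΣΣ(x−x̄ᵢ)² = 710.417
MSB = 3395.302/2 = 1697.6510; MSW = 710.417/29 = 24.4971
F = MSB/MSW = 69.3000
df = (2, 29)
p-value (upper-tail) = 0.00000
At α=0.05: p < α → reject H₀

reject H₀: yes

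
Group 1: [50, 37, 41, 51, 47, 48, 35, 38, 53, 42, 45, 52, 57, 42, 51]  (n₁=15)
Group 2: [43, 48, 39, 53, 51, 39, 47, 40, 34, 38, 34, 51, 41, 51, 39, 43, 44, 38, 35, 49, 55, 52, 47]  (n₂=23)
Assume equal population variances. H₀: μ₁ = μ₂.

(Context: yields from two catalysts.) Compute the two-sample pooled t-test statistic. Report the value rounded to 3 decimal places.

x̄₁=45.933, s₁=6.552, n₁=15
x̄₂=43.957, s₂=6.491, n₂=23
s_p² = [14·6.552² + 22·6.491²]/36 = 42.4414
SE = √(s_p²·(1/15+1/23)) = 2.1621
t = (45.933−43.957)/2.1621 = 0.9143
df = 36

test statistic = 0.914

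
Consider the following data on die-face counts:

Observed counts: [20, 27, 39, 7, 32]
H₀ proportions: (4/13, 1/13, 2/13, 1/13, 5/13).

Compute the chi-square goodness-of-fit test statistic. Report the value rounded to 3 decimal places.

test statistic = 66.703

n = 125; E_i = n·p_i = [38.46, 9.62, 19.23, 9.62, 48.08]
χ² = (20−38.46)²/38.46 + (27−9.62)²/9.62 + (39−19.23)²/19.23 + (7−9.62)²/9.62 + (32−48.08)²/48.08 = 66.7032
df = 4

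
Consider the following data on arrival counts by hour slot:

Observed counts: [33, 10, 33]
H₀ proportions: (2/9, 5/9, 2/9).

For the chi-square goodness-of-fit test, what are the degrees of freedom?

degrees of freedom = 2

df = k − 1 = 3 − 1 = 2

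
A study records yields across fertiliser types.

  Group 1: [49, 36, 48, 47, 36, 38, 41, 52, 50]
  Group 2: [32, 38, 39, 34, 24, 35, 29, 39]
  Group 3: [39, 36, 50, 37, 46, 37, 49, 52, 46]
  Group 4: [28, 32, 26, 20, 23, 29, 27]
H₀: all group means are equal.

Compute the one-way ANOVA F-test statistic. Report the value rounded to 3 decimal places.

Group means [44.11, 33.75, 43.56, 26.43], grand mean 37.697
SSB = Σnᵢ(x̄ᵢ−x̄)² = 1692.644; SSW = ΣΣ(x−x̄ᵢ)² = 930.325
MSB = 1692.644/3 = 564.2148; MSW = 930.325/29 = 32.0802
F = MSB/MSW = 17.5876
df = (3, 29)

test statistic = 17.588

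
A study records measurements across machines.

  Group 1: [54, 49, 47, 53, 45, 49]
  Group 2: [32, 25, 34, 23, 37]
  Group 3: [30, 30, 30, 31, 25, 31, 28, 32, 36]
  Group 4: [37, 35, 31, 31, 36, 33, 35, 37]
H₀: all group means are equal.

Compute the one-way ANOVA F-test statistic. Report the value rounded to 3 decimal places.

test statistic = 39.893

Group means [49.50, 30.20, 30.33, 34.38], grand mean 35.571
SSB = Σnᵢ(x̄ᵢ−x̄)² = 1566.682; SSW = ΣΣ(x−x̄ᵢ)² = 314.175
MSB = 1566.682/3 = 522.2274; MSW = 314.175/24 = 13.0906
F = MSB/MSW = 39.8932
df = (3, 24)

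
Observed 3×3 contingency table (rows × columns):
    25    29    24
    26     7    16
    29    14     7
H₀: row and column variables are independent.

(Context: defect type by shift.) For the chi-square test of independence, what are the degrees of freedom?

df = (r−1)(c−1) = (3−1)·(3−1) = 4

degrees of freedom = 4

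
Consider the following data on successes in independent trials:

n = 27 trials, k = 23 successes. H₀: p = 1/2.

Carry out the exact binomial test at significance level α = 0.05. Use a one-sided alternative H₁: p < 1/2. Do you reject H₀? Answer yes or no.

Exact binomial: n=27, k=23, p₀=1/2=0.5000
P(X≤23) from Σ C(n,i)·p₀^i·(1−p₀)^(n−i)
p-value (one-sided, H₁ less) = 0.99998
At α=0.05: p ≥ α → fail to reject H₀

reject H₀: no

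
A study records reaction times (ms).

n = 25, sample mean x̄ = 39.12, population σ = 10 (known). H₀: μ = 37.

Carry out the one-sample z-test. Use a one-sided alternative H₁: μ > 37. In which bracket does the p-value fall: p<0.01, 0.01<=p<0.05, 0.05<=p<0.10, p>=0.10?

SE = σ/√n = 10/√25 = 2.0000
z = (x̄−μ₀)/SE = (39.12−37)/2.0000 = 1.0600
p-value (one-sided, H₁ greater) = 0.14457
→ bracket: p>=0.10

p-value bracket: p>=0.10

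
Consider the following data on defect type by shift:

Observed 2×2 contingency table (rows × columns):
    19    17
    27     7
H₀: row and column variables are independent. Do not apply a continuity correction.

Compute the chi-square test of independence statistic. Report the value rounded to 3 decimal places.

Row totals [36, 34], col totals [46, 24], n=70
χ² = (19−23.66)²/23.66 + (17−12.34)²/12.34 + (27−22.34)²/22.34 + (7−11.66)²/11.66 = 5.5053
df = 1

test statistic = 5.505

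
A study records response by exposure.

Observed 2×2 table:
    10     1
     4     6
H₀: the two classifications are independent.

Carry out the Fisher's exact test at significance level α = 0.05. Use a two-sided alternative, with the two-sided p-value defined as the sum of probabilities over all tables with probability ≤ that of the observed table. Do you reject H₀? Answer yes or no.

reject H₀: yes

Margins: r₁=11, r₂=10, c₁=14, c₂=7, n=21
p_obs = C(11,10)·C(10,4)/C(21,14); sum pmf over tables with pmf ≤ p_obs
p-value (two-sided) = 0.02374
At α=0.05: p < α → reject H₀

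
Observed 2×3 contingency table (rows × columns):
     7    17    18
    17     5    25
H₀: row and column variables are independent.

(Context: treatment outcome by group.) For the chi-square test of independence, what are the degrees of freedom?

df = (r−1)(c−1) = (2−1)·(3−1) = 2

degrees of freedom = 2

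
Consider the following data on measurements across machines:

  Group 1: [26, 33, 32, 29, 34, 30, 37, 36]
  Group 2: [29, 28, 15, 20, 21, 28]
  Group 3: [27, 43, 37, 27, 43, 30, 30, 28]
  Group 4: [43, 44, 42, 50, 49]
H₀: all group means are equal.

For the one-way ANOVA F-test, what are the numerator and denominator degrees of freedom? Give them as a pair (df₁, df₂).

degrees of freedom = [3, 23]

k = 4 groups, N = 27 total
df = (k−1, N−k) = (4−1, 27−4) = (3, 23)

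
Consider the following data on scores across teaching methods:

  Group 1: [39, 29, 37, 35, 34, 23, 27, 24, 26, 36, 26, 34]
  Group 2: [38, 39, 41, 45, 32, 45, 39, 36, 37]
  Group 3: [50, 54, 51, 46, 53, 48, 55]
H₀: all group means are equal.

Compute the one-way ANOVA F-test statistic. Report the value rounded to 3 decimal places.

Group means [30.83, 39.11, 51.00], grand mean 38.536
SSB = Σnᵢ(x̄ᵢ−x̄)² = 1802.409; SSW = ΣΣ(x−x̄ᵢ)² = 544.556
MSB = 1802.409/2 = 901.2044; MSW = 544.556/25 = 21.7822
F = MSB/MSW = 41.3734
df = (2, 25)

test statistic = 41.373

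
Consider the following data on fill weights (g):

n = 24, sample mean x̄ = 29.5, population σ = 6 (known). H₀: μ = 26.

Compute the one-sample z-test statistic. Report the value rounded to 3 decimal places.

test statistic = 2.858

SE = σ/√n = 6/√24 = 1.2247
z = (x̄−μ₀)/SE = (29.5−26)/1.2247 = 2.8577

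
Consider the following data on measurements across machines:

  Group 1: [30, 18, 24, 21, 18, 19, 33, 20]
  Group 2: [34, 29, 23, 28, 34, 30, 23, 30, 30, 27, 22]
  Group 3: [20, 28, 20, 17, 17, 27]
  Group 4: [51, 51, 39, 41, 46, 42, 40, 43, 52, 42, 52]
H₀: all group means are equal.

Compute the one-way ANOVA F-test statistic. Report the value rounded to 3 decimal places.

Group means [22.88, 28.18, 21.50, 45.36], grand mean 31.139
SSB = Σnᵢ(x̄ᵢ−x̄)² = 3425.749; SSW = ΣΣ(x−x̄ᵢ)² = 786.557
MSB = 3425.749/3 = 1141.9162; MSW = 786.557/32 = 24.5799
F = MSB/MSW = 46.4573
df = (3, 32)

test statistic = 46.457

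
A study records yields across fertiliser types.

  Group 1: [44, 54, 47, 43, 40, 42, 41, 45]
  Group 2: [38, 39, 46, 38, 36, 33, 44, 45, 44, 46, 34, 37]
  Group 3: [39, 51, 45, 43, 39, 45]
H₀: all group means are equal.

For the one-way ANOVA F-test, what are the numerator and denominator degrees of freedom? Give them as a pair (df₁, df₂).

degrees of freedom = [2, 23]

k = 3 groups, N = 26 total
df = (k−1, N−k) = (3−1, 26−3) = (2, 23)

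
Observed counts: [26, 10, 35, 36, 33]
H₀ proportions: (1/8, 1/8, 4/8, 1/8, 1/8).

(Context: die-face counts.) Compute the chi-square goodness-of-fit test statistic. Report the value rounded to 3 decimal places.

test statistic = 58.129

n = 140; E_i = n·p_i = [17.50, 17.50, 70.00, 17.50, 17.50]
χ² = (26−17.50)²/17.50 + (10−17.50)²/17.50 + (35−70.00)²/70.00 + (36−17.50)²/17.50 + (33−17.50)²/17.50 = 58.1286
df = 4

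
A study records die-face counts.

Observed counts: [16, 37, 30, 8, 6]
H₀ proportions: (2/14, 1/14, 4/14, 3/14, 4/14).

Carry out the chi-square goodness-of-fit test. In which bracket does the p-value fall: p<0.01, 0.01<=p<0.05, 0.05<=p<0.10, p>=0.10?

n = 97; E_i = n·p_i = [13.86, 6.93, 27.71, 20.79, 27.71]
χ² = (16−13.86)²/13.86 + (37−6.93)²/6.93 + (30−27.71)²/27.71 + (8−20.79)²/20.79 + (6−27.71)²/27.71 = 155.9141
df = 4
p-value (upper-tail) = 0.00000
→ bracket: p<0.01

p-value bracket: p<0.01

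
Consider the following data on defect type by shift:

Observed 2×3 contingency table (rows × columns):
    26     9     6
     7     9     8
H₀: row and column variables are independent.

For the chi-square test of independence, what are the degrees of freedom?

df = (r−1)(c−1) = (2−1)·(3−1) = 2

degrees of freedom = 2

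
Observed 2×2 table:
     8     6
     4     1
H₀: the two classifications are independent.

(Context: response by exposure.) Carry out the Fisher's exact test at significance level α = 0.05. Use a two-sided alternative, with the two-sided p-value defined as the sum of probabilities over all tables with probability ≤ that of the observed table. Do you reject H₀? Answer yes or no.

reject H₀: no

Margins: r₁=14, r₂=5, c₁=12, c₂=7, n=19
p_obs = C(14,8)·C(5,4)/C(19,12); sum pmf over tables with pmf ≤ p_obs
p-value (two-sided) = 0.60268
At α=0.05: p ≥ α → fail to reject H₀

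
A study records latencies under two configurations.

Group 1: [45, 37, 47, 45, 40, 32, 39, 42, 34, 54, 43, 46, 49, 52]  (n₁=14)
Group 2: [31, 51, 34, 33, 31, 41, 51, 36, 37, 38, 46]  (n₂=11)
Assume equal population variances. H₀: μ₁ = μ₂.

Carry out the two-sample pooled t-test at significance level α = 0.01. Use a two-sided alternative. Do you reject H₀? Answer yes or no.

reject H₀: no

x̄₁=43.214, s₁=6.411, n₁=14
x̄₂=39.000, s₂=7.376, n₂=11
s_p² = [13·6.411² + 10·7.376²]/23 = 46.8851
SE = √(s_p²·(1/14+1/11)) = 2.7588
t = (43.214−39.000)/2.7588 = 1.5276
df = 23
p-value (two-sided) = 0.14026
At α=0.01: p ≥ α → fail to reject H₀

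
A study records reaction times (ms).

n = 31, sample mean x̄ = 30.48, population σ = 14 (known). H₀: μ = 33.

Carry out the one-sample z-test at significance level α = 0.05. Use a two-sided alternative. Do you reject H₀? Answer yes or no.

reject H₀: no

SE = σ/√n = 14/√31 = 2.5145
z = (x̄−μ₀)/SE = (30.48−33)/2.5145 = -1.0022
p-value (two-sided) = 0.31625
At α=0.05: p ≥ α → fail to reject H₀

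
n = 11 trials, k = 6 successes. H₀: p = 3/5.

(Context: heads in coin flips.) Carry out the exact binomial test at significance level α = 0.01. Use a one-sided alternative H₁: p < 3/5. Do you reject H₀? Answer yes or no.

Exact binomial: n=11, k=6, p₀=3/5=0.6000
P(X≤6) from Σ C(n,i)·p₀^i·(1−p₀)^(n−i)
p-value (one-sided, H₁ less) = 0.46723
At α=0.01: p ≥ α → fail to reject H₀

reject H₀: no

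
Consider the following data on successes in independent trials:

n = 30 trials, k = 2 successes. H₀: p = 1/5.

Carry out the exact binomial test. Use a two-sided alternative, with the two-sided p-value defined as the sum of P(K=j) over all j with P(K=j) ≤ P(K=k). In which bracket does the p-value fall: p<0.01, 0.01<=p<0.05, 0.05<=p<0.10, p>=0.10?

Exact binomial: n=30, k=2, p₀=1/5=0.2000
P(X=j) = C(n,j)·p₀^j·(1−p₀)^(n−j); p = Σ P(X=j) over j with P(X=j) ≤ P(X=2)
p-value (two-sided) = 0.06980
→ bracket: 0.05<=p<0.10

p-value bracket: 0.05<=p<0.10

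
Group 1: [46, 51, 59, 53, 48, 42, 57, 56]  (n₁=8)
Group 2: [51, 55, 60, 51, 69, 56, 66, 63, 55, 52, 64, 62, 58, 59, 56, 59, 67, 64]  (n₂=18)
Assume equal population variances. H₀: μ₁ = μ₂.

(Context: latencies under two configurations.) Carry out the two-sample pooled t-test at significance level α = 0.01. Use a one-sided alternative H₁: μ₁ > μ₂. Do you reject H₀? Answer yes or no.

x̄₁=51.500, s₁=5.880, n₁=8
x̄₂=59.278, s₂=5.507, n₂=18
s_p² = [7·5.880² + 17·5.507²]/24 = 31.5671
SE = √(s_p²·(1/8+1/18)) = 2.3874
t = (51.500−59.278)/2.3874 = -3.2579
df = 24
p-value (one-sided, H₁ greater) = 0.99833
At α=0.01: p ≥ α → fail to reject H₀

reject H₀: no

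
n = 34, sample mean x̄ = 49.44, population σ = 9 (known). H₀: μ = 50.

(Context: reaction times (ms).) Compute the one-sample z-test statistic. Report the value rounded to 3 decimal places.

test statistic = -0.363

SE = σ/√n = 9/√34 = 1.5435
z = (x̄−μ₀)/SE = (49.44−50)/1.5435 = -0.3628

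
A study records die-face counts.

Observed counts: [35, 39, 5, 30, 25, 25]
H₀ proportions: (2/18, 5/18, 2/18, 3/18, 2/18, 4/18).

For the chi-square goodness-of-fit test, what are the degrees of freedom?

df = k − 1 = 6 − 1 = 5

degrees of freedom = 5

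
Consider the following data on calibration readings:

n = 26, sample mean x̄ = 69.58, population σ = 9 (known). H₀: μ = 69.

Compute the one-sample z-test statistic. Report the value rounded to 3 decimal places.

test statistic = 0.329

SE = σ/√n = 9/√26 = 1.7650
z = (x̄−μ₀)/SE = (69.58−69)/1.7650 = 0.3286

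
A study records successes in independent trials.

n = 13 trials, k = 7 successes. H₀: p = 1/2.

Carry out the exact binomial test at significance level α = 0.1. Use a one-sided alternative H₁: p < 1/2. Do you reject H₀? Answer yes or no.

Exact binomial: n=13, k=7, p₀=1/2=0.5000
P(X≤7) from Σ C(n,i)·p₀^i·(1−p₀)^(n−i)
p-value (one-sided, H₁ less) = 0.70947
At α=0.1: p ≥ α → fail to reject H₀

reject H₀: no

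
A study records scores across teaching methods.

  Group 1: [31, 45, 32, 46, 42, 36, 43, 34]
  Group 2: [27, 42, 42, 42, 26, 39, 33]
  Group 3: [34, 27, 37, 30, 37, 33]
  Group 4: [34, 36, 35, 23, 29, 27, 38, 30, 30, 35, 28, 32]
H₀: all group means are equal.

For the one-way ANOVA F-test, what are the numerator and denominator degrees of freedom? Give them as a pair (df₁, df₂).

degrees of freedom = [3, 29]

k = 4 groups, N = 33 total
df = (k−1, N−k) = (4−1, 33−4) = (3, 29)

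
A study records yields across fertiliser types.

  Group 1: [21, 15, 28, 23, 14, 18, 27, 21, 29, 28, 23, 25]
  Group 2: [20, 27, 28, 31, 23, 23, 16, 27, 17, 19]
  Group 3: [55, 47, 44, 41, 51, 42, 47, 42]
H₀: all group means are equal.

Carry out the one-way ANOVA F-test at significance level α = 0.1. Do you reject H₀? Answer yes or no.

Group means [22.67, 23.10, 46.12], grand mean 29.067
SSB = Σnᵢ(x̄ᵢ−x̄)² = 3175.425; SSW = ΣΣ(x−x̄ᵢ)² = 682.442
MSB = 3175.425/2 = 1587.7125; MSW = 682.442/27 = 25.2756
F = MSB/MSW = 62.8160
df = (2, 27)
p-value (upper-tail) = 0.00000
At α=0.1: p < α → reject H₀

reject H₀: yes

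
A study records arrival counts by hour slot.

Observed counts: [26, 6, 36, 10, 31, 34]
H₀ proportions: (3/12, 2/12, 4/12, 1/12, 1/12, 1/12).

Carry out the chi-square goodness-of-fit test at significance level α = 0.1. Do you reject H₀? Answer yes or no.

reject H₀: yes

n = 143; E_i = n·p_i = [35.75, 23.83, 47.67, 11.92, 11.92, 11.92]
χ² = (26−35.75)²/35.75 + (6−23.83)²/23.83 + (36−47.67)²/47.67 + (10−11.92)²/11.92 + (31−11.92)²/11.92 + (34−11.92)²/11.92 = 90.6503
df = 5
p-value (upper-tail) = 0.00000
At α=0.1: p < α → reject H₀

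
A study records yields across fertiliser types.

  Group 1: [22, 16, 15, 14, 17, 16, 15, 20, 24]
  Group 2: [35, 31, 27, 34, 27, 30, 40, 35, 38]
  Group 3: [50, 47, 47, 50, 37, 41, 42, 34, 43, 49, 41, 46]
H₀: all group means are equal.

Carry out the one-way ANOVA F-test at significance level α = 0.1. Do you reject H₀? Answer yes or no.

Group means [17.67, 33.00, 43.92], grand mean 32.767
SSB = Σnᵢ(x̄ᵢ−x̄)² = 3544.450; SSW = ΣΣ(x−x̄ᵢ)² = 556.917
MSB = 3544.450/2 = 1772.2250; MSW = 556.917/27 = 20.6265
F = MSB/MSW = 85.9196
df = (2, 27)
p-value (upper-tail) = 0.00000
At α=0.1: p < α → reject H₀

reject H₀: yes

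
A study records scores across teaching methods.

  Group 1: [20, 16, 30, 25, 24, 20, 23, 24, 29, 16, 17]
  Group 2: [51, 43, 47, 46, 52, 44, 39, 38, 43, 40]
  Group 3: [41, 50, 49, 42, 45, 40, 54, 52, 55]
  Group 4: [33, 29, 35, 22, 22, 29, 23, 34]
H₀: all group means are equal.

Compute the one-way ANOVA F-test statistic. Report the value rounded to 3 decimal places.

test statistic = 55.287

Group means [22.18, 44.30, 47.56, 28.38], grand mean 35.316
SSB = Σnᵢ(x̄ᵢ−x̄)² = 4438.377; SSW = ΣΣ(x−x̄ᵢ)² = 909.834
MSB = 4438.377/3 = 1479.4590; MSW = 909.834/34 = 26.7598
F = MSB/MSW = 55.2866
df = (3, 34)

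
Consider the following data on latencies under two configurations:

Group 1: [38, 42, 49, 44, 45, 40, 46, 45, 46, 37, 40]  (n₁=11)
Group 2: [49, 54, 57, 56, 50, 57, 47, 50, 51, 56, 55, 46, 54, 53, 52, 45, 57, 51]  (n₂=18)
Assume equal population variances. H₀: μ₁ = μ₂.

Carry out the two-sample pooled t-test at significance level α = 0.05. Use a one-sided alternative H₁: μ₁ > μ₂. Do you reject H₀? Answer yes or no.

reject H₀: no

x̄₁=42.909, s₁=3.780, n₁=11
x̄₂=52.222, s₂=3.859, n₂=18
s_p² = [10·3.780² + 17·3.859²]/27 = 14.6674
SE = √(s_p²·(1/11+1/18)) = 1.4657
t = (42.909−52.222)/1.4657 = -6.3541
df = 27
p-value (one-sided, H₁ greater) = 1.00000
At α=0.05: p ≥ α → fail to reject H₀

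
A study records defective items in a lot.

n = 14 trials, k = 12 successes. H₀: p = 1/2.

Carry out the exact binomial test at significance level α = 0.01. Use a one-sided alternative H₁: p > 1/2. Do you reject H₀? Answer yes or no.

reject H₀: yes

Exact binomial: n=14, k=12, p₀=1/2=0.5000
P(X≥12) from Σ C(n,i)·p₀^i·(1−p₀)^(n−i)
p-value (one-sided, H₁ greater) = 0.00647
At α=0.01: p < α → reject H₀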